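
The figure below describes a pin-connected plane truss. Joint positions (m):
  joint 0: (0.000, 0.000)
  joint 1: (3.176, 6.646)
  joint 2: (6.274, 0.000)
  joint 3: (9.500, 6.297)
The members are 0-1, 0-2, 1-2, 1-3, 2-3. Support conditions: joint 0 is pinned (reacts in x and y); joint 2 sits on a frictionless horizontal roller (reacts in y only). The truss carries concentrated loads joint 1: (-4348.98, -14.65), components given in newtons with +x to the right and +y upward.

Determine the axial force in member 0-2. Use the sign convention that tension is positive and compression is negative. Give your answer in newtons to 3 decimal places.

-2143.999

N=4 nodes, M=5 members, R=3 reactions → 2N=8, M+R=8
member 0 (0-1): L=7.3659, (cx,cy)=(0.4312,0.9023)
member 1 (0-2): L=6.2740, (cx,cy)=(1.0000,0.0000)
member 2 (1-2): L=7.3326, (cx,cy)=(0.4225,-0.9064)
member 3 (1-3): L=6.3336, (cx,cy)=(0.9985,-0.0551)
member 4 (2-3): L=7.0753, (cx,cy)=(0.4560,0.8900)
solve A·x = −loads:
  F[0-1] = -5113.8663 N (compression)
  F[0-2] = -2143.9992 N (compression)
  F[1-2] = +5074.5880 N (tension)
  F[1-3] = -0.0000 N (compression)
  F[2-3] = +0.0000 N (tension)
  Rx@0 = +4348.9800 N
  Ry@0 = +4614.0750 N
  Ry@2 = -4599.4250 N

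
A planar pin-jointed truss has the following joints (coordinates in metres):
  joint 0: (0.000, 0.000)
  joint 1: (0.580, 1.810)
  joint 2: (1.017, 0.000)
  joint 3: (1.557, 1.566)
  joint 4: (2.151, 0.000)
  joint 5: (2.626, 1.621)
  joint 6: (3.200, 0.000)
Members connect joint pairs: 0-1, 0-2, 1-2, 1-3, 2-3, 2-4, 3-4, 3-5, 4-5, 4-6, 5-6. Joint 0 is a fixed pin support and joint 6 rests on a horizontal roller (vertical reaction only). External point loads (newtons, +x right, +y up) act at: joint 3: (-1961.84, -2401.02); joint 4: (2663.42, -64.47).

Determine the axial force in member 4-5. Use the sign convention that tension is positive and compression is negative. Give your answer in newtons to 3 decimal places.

N=7 nodes, M=11 members, R=3 reactions → 2N=14, M+R=14
member 0 (0-1): L=1.9007, (cx,cy)=(0.3052,0.9523)
member 1 (0-2): L=1.0170, (cx,cy)=(1.0000,0.0000)
member 2 (1-2): L=1.8620, (cx,cy)=(0.2347,-0.9721)
member 3 (1-3): L=1.0070, (cx,cy)=(0.9702,-0.2423)
member 4 (2-3): L=1.6565, (cx,cy)=(0.3260,0.9454)
member 5 (2-4): L=1.1340, (cx,cy)=(1.0000,0.0000)
member 6 (3-4): L=1.6749, (cx,cy)=(0.3547,-0.9350)
member 7 (3-5): L=1.0704, (cx,cy)=(0.9987,0.0514)
member 8 (4-5): L=1.6892, (cx,cy)=(0.2812,0.9596)
member 9 (4-6): L=1.0490, (cx,cy)=(1.0000,0.0000)
member 10 (5-6): L=1.7196, (cx,cy)=(0.3338,-0.9426)
solve A·x = −loads:
  F[0-1] = -2324.8754 N (compression)
  F[0-2] = +1411.0332 N (tension)
  F[1-2] = +2617.7113 N (tension)
  F[1-3] = -1364.4718 N (compression)
  F[2-3] = -2691.6333 N (compression)
  F[2-4] = +2902.8392 N (tension)
  F[3-4] = -209.1330 N (compression)
  F[3-5] = -165.4679 N (compression)
  F[4-5] = +270.9419 N (tension)
  F[4-6] = +89.0592 N (tension)
  F[5-6] = -266.8093 N (compression)
  Rx@0 = -701.5800 N
  Ry@0 = +2213.9832 N
  Ry@6 = +251.5068 N

270.942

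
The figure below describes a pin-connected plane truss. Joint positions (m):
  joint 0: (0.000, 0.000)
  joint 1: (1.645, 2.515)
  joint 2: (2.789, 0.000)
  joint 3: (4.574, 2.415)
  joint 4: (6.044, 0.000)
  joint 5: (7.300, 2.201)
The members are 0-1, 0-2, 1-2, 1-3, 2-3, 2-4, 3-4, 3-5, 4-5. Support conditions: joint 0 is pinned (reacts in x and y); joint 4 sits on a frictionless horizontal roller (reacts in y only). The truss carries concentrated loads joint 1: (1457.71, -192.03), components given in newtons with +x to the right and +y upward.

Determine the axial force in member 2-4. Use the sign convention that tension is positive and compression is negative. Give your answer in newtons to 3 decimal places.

N=6 nodes, M=9 members, R=3 reactions → 2N=12, M+R=12
member 0 (0-1): L=3.0052, (cx,cy)=(0.5474,0.8369)
member 1 (0-2): L=2.7890, (cx,cy)=(1.0000,0.0000)
member 2 (1-2): L=2.7630, (cx,cy)=(0.4140,-0.9103)
member 3 (1-3): L=2.9307, (cx,cy)=(0.9994,-0.0341)
member 4 (2-3): L=3.0031, (cx,cy)=(0.5944,0.8042)
member 5 (2-4): L=3.2550, (cx,cy)=(1.0000,0.0000)
member 6 (3-4): L=2.8272, (cx,cy)=(0.5199,-0.8542)
member 7 (3-5): L=2.7344, (cx,cy)=(0.9969,-0.0783)
member 8 (4-5): L=2.5342, (cx,cy)=(0.4956,0.8685)
solve A·x = −loads:
  F[0-1] = +557.7971 N (tension)
  F[0-2] = +1152.3809 N (tension)
  F[1-2] = -691.3106 N (compression)
  F[1-3] = -866.6495 N (compression)
  F[2-3] = +782.5012 N (tension)
  F[2-4] = +401.0331 N (tension)
  F[3-4] = -771.2963 N (compression)
  F[3-5] = +0.0000 N (tension)
  F[4-5] = -0.0000 N (compression)
  Rx@0 = -1457.7100 N
  Ry@0 = -466.8102 N
  Ry@4 = +658.8402 N

401.033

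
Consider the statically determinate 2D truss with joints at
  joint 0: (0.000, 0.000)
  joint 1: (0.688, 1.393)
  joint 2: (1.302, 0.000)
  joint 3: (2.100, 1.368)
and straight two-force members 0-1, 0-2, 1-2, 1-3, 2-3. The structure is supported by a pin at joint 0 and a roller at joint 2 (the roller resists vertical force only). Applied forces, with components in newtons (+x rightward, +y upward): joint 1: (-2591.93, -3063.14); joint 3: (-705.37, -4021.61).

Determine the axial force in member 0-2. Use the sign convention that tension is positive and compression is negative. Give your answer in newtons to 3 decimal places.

-2065.579

N=4 nodes, M=5 members, R=3 reactions → 2N=8, M+R=8
member 0 (0-1): L=1.5536, (cx,cy)=(0.4428,0.8966)
member 1 (0-2): L=1.3020, (cx,cy)=(1.0000,0.0000)
member 2 (1-2): L=1.5223, (cx,cy)=(0.4033,-0.9151)
member 3 (1-3): L=1.4122, (cx,cy)=(0.9998,-0.0177)
member 4 (2-3): L=1.5837, (cx,cy)=(0.5039,0.8638)
solve A·x = −loads:
  F[0-1] = -2781.4671 N (compression)
  F[0-2] = -2065.5790 N (compression)
  F[1-2] = -653.5280 N (compression)
  F[1-3] = +1624.0528 N (tension)
  F[2-3] = -4622.5487 N (compression)
  Rx@0 = +3297.3000 N
  Ry@0 = +2493.8770 N
  Ry@2 = +4590.8730 N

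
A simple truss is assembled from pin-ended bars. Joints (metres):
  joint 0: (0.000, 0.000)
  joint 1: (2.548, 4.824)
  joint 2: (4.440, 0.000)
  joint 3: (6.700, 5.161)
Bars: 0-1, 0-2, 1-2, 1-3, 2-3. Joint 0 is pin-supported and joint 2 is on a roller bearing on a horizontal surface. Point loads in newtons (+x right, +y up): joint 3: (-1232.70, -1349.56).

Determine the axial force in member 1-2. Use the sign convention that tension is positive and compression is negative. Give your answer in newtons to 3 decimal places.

743.246

N=4 nodes, M=5 members, R=3 reactions → 2N=8, M+R=8
member 0 (0-1): L=5.4556, (cx,cy)=(0.4670,0.8842)
member 1 (0-2): L=4.4400, (cx,cy)=(1.0000,0.0000)
member 2 (1-2): L=5.1818, (cx,cy)=(0.3651,-0.9310)
member 3 (1-3): L=4.1657, (cx,cy)=(0.9967,0.0809)
member 4 (2-3): L=5.6341, (cx,cy)=(0.4011,0.9160)
solve A·x = −loads:
  F[0-1] = -843.5971 N (compression)
  F[0-2] = -838.7019 N (compression)
  F[1-2] = +743.2463 N (tension)
  F[1-3] = -667.5654 N (compression)
  F[2-3] = -1414.3252 N (compression)
  Rx@0 = +1232.7000 N
  Ry@0 = +745.9367 N
  Ry@2 = +603.6233 N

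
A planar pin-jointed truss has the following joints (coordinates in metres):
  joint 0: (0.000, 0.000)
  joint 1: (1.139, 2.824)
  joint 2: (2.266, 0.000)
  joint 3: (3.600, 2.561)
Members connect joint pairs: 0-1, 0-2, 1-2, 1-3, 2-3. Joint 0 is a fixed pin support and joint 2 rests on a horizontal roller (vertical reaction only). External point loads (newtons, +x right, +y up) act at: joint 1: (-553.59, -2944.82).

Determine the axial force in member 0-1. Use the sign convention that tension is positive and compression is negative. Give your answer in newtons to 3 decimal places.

N=4 nodes, M=5 members, R=3 reactions → 2N=8, M+R=8
member 0 (0-1): L=3.0450, (cx,cy)=(0.3741,0.9274)
member 1 (0-2): L=2.2660, (cx,cy)=(1.0000,0.0000)
member 2 (1-2): L=3.0406, (cx,cy)=(0.3707,-0.9288)
member 3 (1-3): L=2.4750, (cx,cy)=(0.9943,-0.1063)
member 4 (2-3): L=2.8876, (cx,cy)=(0.4620,0.8869)
solve A·x = −loads:
  F[0-1] = -2323.1658 N (compression)
  F[0-2] = +315.3910 N (tension)
  F[1-2] = -850.9054 N (compression)
  F[1-3] = -0.0000 N (compression)
  F[2-3] = +0.0000 N (tension)
  Rx@0 = +553.5900 N
  Ry@0 = +2154.5235 N
  Ry@2 = +790.2965 N

-2323.166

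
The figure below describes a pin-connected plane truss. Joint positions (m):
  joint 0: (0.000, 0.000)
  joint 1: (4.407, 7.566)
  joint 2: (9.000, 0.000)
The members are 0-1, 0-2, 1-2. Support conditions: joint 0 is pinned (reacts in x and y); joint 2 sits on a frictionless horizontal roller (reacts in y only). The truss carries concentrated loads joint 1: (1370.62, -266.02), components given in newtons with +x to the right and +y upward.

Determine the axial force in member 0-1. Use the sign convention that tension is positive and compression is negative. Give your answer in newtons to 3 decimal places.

1176.338

N=3 nodes, M=3 members, R=3 reactions → 2N=6, M+R=6
member 0 (0-1): L=8.7559, (cx,cy)=(0.5033,0.8641)
member 1 (0-2): L=9.0000, (cx,cy)=(1.0000,0.0000)
member 2 (1-2): L=8.8510, (cx,cy)=(0.5189,-0.8548)
solve A·x = −loads:
  F[0-1] = +1176.3378 N (tension)
  F[0-2] = +778.5491 N (tension)
  F[1-2] = -1500.3113 N (compression)
  Rx@0 = -1370.6200 N
  Ry@0 = -1016.4757 N
  Ry@2 = +1282.4957 N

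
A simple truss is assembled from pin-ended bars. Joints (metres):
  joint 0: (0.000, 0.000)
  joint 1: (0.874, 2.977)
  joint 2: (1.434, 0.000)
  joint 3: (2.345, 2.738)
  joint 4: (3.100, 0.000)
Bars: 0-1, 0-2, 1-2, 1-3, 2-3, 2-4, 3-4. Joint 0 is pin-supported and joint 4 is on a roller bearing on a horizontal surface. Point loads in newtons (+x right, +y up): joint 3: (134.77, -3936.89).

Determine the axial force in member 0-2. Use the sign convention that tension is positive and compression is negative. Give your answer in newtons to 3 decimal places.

N=5 nodes, M=7 members, R=3 reactions → 2N=10, M+R=10
member 0 (0-1): L=3.1026, (cx,cy)=(0.2817,0.9595)
member 1 (0-2): L=1.4340, (cx,cy)=(1.0000,0.0000)
member 2 (1-2): L=3.0292, (cx,cy)=(0.1849,-0.9828)
member 3 (1-3): L=1.4903, (cx,cy)=(0.9871,-0.1604)
member 4 (2-3): L=2.8856, (cx,cy)=(0.3157,0.9489)
member 5 (2-4): L=1.6660, (cx,cy)=(1.0000,0.0000)
member 6 (3-4): L=2.8402, (cx,cy)=(0.2658,-0.9640)
solve A·x = −loads:
  F[0-1] = -875.2344 N (compression)
  F[0-2] = +381.3193 N (tension)
  F[1-2] = +923.5052 N (tension)
  F[1-3] = -422.7462 N (compression)
  F[2-3] = -956.5065 N (compression)
  F[2-4] = +854.0211 N (tension)
  F[3-4] = -3212.6897 N (compression)
  Rx@0 = -134.7700 N
  Ry@0 = +839.7909 N
  Ry@4 = +3097.0991 N

381.319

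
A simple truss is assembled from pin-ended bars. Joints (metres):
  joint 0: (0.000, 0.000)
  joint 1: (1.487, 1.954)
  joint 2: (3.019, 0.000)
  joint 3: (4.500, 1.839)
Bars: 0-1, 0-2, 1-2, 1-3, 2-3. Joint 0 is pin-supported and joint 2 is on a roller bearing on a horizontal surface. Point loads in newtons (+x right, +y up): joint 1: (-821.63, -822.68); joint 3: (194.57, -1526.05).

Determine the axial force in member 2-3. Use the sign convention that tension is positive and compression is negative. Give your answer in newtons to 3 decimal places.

N=4 nodes, M=5 members, R=3 reactions → 2N=8, M+R=8
member 0 (0-1): L=2.4555, (cx,cy)=(0.6056,0.7958)
member 1 (0-2): L=3.0190, (cx,cy)=(1.0000,0.0000)
member 2 (1-2): L=2.4830, (cx,cy)=(0.6170,-0.7870)
member 3 (1-3): L=3.0152, (cx,cy)=(0.9993,-0.0381)
member 4 (2-3): L=2.3612, (cx,cy)=(0.6272,0.7788)
solve A·x = −loads:
  F[0-1] = -103.1931 N (compression)
  F[0-2] = -564.5674 N (compression)
  F[1-2] = -1008.0231 N (compression)
  F[1-3] = +1382.0963 N (tension)
  F[2-3] = -1891.7061 N (compression)
  Rx@0 = +627.0600 N
  Ry@0 = +82.1187 N
  Ry@2 = +2266.6113 N

-1891.706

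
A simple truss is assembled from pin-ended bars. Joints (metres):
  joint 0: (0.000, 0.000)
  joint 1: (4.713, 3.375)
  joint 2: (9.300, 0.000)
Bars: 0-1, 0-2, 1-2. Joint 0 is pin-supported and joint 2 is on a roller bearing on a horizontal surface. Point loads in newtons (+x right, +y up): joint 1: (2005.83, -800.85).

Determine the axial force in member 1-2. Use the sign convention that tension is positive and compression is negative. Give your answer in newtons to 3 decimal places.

-1913.082

N=3 nodes, M=3 members, R=3 reactions → 2N=6, M+R=6
member 0 (0-1): L=5.7968, (cx,cy)=(0.8130,0.5822)
member 1 (0-2): L=9.3000, (cx,cy)=(1.0000,0.0000)
member 2 (1-2): L=5.6948, (cx,cy)=(0.8055,-0.5926)
solve A·x = −loads:
  F[0-1] = +571.8183 N (tension)
  F[0-2] = +1540.9225 N (tension)
  F[1-2] = -1913.0818 N (compression)
  Rx@0 = -2005.8300 N
  Ry@0 = -332.9223 N
  Ry@2 = +1133.7723 N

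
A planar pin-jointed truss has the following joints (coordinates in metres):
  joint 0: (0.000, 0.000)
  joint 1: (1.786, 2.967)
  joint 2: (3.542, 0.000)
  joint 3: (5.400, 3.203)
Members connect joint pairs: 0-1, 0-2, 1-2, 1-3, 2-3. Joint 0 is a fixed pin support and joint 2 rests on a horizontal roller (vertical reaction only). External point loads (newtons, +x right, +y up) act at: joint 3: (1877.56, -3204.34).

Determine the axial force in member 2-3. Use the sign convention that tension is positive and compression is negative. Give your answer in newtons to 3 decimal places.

N=4 nodes, M=5 members, R=3 reactions → 2N=8, M+R=8
member 0 (0-1): L=3.4631, (cx,cy)=(0.5157,0.8568)
member 1 (0-2): L=3.5420, (cx,cy)=(1.0000,0.0000)
member 2 (1-2): L=3.4477, (cx,cy)=(0.5093,-0.8606)
member 3 (1-3): L=3.6217, (cx,cy)=(0.9979,0.0652)
member 4 (2-3): L=3.7029, (cx,cy)=(0.5018,0.8650)
solve A·x = −loads:
  F[0-1] = +3943.6535 N (tension)
  F[0-2] = -156.2874 N (compression)
  F[1-2] = -3631.4625 N (compression)
  F[1-3] = +3891.7143 N (tension)
  F[2-3] = -3997.6095 N (compression)
  Rx@0 = -1877.5600 N
  Ry@0 = -3378.7375 N
  Ry@2 = +6583.0775 N

-3997.609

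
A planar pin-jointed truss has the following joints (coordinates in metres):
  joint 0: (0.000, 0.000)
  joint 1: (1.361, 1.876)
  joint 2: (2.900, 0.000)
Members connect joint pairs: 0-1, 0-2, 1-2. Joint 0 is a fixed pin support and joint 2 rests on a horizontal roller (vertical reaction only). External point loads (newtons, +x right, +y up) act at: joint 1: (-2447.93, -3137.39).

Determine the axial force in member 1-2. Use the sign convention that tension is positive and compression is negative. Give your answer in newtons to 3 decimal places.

143.763

N=3 nodes, M=3 members, R=3 reactions → 2N=6, M+R=6
member 0 (0-1): L=2.3177, (cx,cy)=(0.5872,0.8094)
member 1 (0-2): L=2.9000, (cx,cy)=(1.0000,0.0000)
member 2 (1-2): L=2.4265, (cx,cy)=(0.6342,-0.7731)
solve A·x = −loads:
  F[0-1] = -4013.3853 N (compression)
  F[0-2] = -91.1816 N (compression)
  F[1-2] = +143.7635 N (tension)
  Rx@0 = +2447.9300 N
  Ry@0 = +3248.5379 N
  Ry@2 = -111.1479 N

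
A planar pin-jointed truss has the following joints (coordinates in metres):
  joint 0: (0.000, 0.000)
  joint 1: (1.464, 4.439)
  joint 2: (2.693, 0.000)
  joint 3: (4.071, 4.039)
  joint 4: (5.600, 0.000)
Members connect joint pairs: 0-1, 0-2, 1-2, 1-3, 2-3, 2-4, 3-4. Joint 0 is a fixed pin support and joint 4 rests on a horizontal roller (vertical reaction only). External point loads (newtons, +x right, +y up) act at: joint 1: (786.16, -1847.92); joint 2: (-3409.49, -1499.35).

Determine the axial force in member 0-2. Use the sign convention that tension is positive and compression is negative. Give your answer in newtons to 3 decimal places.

N=5 nodes, M=7 members, R=3 reactions → 2N=10, M+R=10
member 0 (0-1): L=4.6742, (cx,cy)=(0.3132,0.9497)
member 1 (0-2): L=2.6930, (cx,cy)=(1.0000,0.0000)
member 2 (1-2): L=4.6060, (cx,cy)=(0.2668,-0.9637)
member 3 (1-3): L=2.6375, (cx,cy)=(0.9884,-0.1517)
member 4 (2-3): L=4.2676, (cx,cy)=(0.3229,0.9464)
member 5 (2-4): L=2.9070, (cx,cy)=(1.0000,0.0000)
member 6 (3-4): L=4.3187, (cx,cy)=(0.3540,-0.9352)
solve A·x = −loads:
  F[0-1] = -1600.5029 N (compression)
  F[0-2] = -2122.0371 N (compression)
  F[1-2] = -141.3193 N (compression)
  F[1-3] = -1264.3701 N (compression)
  F[2-3] = +1728.1144 N (tension)
  F[2-4] = +691.7402 N (tension)
  F[3-4] = -1953.8481 N (compression)
  Rx@0 = +2623.3300 N
  Ry@0 = +1519.9720 N
  Ry@4 = +1827.2980 N

-2122.037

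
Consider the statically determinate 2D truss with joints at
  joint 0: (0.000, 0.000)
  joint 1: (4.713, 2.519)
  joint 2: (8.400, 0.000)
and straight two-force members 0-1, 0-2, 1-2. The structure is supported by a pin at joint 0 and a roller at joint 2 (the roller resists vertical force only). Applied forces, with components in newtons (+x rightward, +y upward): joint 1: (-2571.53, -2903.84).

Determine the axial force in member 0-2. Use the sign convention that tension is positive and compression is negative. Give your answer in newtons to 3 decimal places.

1255.993

N=3 nodes, M=3 members, R=3 reactions → 2N=6, M+R=6
member 0 (0-1): L=5.3439, (cx,cy)=(0.8819,0.4714)
member 1 (0-2): L=8.4000, (cx,cy)=(1.0000,0.0000)
member 2 (1-2): L=4.4653, (cx,cy)=(0.8257,-0.5641)
solve A·x = −loads:
  F[0-1] = -4339.9252 N (compression)
  F[0-2] = +1255.9933 N (tension)
  F[1-2] = -1521.1410 N (compression)
  Rx@0 = +2571.5300 N
  Ry@0 = +2045.7312 N
  Ry@2 = +858.1088 N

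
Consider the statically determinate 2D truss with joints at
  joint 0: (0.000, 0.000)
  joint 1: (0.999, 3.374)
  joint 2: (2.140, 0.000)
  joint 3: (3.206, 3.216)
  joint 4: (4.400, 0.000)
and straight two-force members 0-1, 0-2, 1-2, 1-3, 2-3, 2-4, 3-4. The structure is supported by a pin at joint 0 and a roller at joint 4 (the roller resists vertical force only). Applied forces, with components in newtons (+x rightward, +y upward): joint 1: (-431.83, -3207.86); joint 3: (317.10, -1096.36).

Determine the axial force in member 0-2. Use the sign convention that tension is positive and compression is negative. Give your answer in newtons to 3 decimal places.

N=5 nodes, M=7 members, R=3 reactions → 2N=10, M+R=10
member 0 (0-1): L=3.5188, (cx,cy)=(0.2839,0.9589)
member 1 (0-2): L=2.1400, (cx,cy)=(1.0000,0.0000)
member 2 (1-2): L=3.5617, (cx,cy)=(0.3204,-0.9473)
member 3 (1-3): L=2.2126, (cx,cy)=(0.9974,-0.0714)
member 4 (2-3): L=3.3881, (cx,cy)=(0.3146,0.9492)
member 5 (2-4): L=2.2600, (cx,cy)=(1.0000,0.0000)
member 6 (3-4): L=3.4305, (cx,cy)=(0.3481,-0.9375)
solve A·x = −loads:
  F[0-1] = -2999.8418 N (compression)
  F[0-2] = +736.9385 N (tension)
  F[1-2] = -326.0592 N (compression)
  F[1-3] = -316.1920 N (compression)
  F[2-3] = +325.4015 N (tension)
  F[2-4] = +530.1026 N (tension)
  F[3-4] = -1523.0435 N (compression)
  Rx@0 = +114.7300 N
  Ry@0 = +2876.4060 N
  Ry@4 = +1427.8140 N

736.939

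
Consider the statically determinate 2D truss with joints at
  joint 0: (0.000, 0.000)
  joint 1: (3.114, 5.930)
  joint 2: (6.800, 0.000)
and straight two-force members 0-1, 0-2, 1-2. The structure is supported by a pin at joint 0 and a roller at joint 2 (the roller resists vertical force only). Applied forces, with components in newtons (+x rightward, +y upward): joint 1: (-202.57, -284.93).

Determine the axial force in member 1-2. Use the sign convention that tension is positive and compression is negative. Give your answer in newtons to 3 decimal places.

N=3 nodes, M=3 members, R=3 reactions → 2N=6, M+R=6
member 0 (0-1): L=6.6979, (cx,cy)=(0.4649,0.8854)
member 1 (0-2): L=6.8000, (cx,cy)=(1.0000,0.0000)
member 2 (1-2): L=6.9822, (cx,cy)=(0.5279,-0.8493)
solve A·x = −loads:
  F[0-1] = -373.9776 N (compression)
  F[0-2] = -28.6997 N (compression)
  F[1-2] = +54.3646 N (tension)
  Rx@0 = +202.5700 N
  Ry@0 = +331.1018 N
  Ry@2 = -46.1718 N

54.365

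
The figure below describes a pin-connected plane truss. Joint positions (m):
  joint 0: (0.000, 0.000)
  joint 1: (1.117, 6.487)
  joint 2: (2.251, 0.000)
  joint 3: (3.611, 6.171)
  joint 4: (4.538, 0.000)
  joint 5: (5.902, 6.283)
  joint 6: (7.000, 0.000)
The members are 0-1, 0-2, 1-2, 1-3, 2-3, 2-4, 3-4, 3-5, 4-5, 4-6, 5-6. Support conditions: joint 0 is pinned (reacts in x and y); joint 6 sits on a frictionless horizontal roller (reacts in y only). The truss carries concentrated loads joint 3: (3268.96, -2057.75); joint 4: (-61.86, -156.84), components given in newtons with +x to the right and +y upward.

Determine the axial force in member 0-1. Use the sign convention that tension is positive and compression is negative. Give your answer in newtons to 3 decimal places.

N=7 nodes, M=11 members, R=3 reactions → 2N=14, M+R=14
member 0 (0-1): L=6.5825, (cx,cy)=(0.1697,0.9855)
member 1 (0-2): L=2.2510, (cx,cy)=(1.0000,0.0000)
member 2 (1-2): L=6.5854, (cx,cy)=(0.1722,-0.9851)
member 3 (1-3): L=2.5139, (cx,cy)=(0.9921,-0.1257)
member 4 (2-3): L=6.3191, (cx,cy)=(0.2152,0.9766)
member 5 (2-4): L=2.2870, (cx,cy)=(1.0000,0.0000)
member 6 (3-4): L=6.2402, (cx,cy)=(0.1486,-0.9889)
member 7 (3-5): L=2.2937, (cx,cy)=(0.9988,0.0488)
member 8 (4-5): L=6.4294, (cx,cy)=(0.2122,0.9772)
member 9 (4-6): L=2.4620, (cx,cy)=(1.0000,0.0000)
member 10 (5-6): L=6.3782, (cx,cy)=(0.1721,-0.9851)
solve A·x = −loads:
  F[0-1] = +1857.3512 N (tension)
  F[0-2] = +2891.9201 N (tension)
  F[1-2] = -1941.7191 N (compression)
  F[1-3] = +654.7368 N (tension)
  F[2-3] = +1958.6131 N (tension)
  F[2-4] = +2136.0216 N (tension)
  F[3-4] = -4010.9863 N (compression)
  F[3-5] = -1603.9547 N (compression)
  F[4-5] = +4219.3697 N (tension)
  F[4-6] = +706.8939 N (tension)
  F[5-6] = -4106.3068 N (compression)
  Rx@0 = -3207.1000 N
  Ry@0 = -1830.4139 N
  Ry@6 = +4045.0039 N

1857.351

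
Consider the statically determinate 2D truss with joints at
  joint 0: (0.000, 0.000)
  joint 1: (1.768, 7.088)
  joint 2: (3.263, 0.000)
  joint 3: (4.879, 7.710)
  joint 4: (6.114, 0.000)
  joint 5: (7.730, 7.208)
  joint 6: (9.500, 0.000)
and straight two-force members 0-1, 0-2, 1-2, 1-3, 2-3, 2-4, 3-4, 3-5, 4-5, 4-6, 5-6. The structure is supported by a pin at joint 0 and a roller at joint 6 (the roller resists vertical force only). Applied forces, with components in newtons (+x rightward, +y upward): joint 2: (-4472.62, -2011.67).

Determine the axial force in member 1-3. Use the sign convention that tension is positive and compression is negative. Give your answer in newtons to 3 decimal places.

-594.942

N=7 nodes, M=11 members, R=3 reactions → 2N=14, M+R=14
member 0 (0-1): L=7.3052, (cx,cy)=(0.2420,0.9703)
member 1 (0-2): L=3.2630, (cx,cy)=(1.0000,0.0000)
member 2 (1-2): L=7.2439, (cx,cy)=(0.2064,-0.9785)
member 3 (1-3): L=3.1726, (cx,cy)=(0.9806,0.1961)
member 4 (2-3): L=7.8775, (cx,cy)=(0.2051,0.9787)
member 5 (2-4): L=2.8510, (cx,cy)=(1.0000,0.0000)
member 6 (3-4): L=7.8083, (cx,cy)=(0.1582,-0.9874)
member 7 (3-5): L=2.8949, (cx,cy)=(0.9848,-0.1734)
member 8 (4-5): L=7.3869, (cx,cy)=(0.2188,0.9758)
member 9 (4-6): L=3.3860, (cx,cy)=(1.0000,0.0000)
member 10 (5-6): L=7.4221, (cx,cy)=(0.2385,-0.9711)
solve A·x = −loads:
  F[0-1] = -1361.1806 N (compression)
  F[0-2] = -4143.1868 N (compression)
  F[1-2] = +1230.5641 N (tension)
  F[1-3] = -594.9422 N (compression)
  F[2-3] = +825.1462 N (tension)
  F[2-4] = +414.1253 N (tension)
  F[3-4] = -644.0818 N (compression)
  F[3-5] = -317.0575 N (compression)
  F[4-5] = +651.7617 N (tension)
  F[4-6] = +169.6714 N (tension)
  F[5-6] = -711.4831 N (compression)
  Rx@0 = +4472.6200 N
  Ry@0 = +1320.7143 N
  Ry@6 = +690.9557 N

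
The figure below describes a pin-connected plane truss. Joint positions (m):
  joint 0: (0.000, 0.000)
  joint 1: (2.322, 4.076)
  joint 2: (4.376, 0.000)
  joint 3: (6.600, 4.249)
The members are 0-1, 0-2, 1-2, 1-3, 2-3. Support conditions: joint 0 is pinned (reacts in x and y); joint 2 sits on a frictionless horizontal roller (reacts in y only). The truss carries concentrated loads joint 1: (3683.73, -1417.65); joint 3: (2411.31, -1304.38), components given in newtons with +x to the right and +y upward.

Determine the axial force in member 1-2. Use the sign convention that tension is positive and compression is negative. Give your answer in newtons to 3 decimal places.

N=4 nodes, M=5 members, R=3 reactions → 2N=8, M+R=8
member 0 (0-1): L=4.6910, (cx,cy)=(0.4950,0.8689)
member 1 (0-2): L=4.3760, (cx,cy)=(1.0000,0.0000)
member 2 (1-2): L=4.5643, (cx,cy)=(0.4500,-0.8930)
member 3 (1-3): L=4.2815, (cx,cy)=(0.9992,0.0404)
member 4 (2-3): L=4.7958, (cx,cy)=(0.4637,0.8860)
solve A·x = −loads:
  F[0-1] = +6640.6213 N (tension)
  F[0-2] = +2807.9946 N (tension)
  F[1-2] = -7905.5818 N (compression)
  F[1-3] = +3163.5356 N (tension)
  F[2-3] = -1616.5335 N (compression)
  Rx@0 = -6095.0400 N
  Ry@0 = -5770.0246 N
  Ry@2 = +8492.0546 N

-7905.582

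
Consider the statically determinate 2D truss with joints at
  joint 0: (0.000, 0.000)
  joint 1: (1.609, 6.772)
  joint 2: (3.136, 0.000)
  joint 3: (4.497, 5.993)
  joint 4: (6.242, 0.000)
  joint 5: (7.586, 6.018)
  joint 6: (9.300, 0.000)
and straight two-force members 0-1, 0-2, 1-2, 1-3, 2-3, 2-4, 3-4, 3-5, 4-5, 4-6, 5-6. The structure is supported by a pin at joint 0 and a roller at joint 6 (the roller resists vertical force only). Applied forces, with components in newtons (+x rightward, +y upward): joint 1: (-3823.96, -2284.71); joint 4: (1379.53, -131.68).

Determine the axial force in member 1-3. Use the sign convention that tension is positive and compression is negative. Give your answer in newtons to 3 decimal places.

2376.197

N=7 nodes, M=11 members, R=3 reactions → 2N=14, M+R=14
member 0 (0-1): L=6.9605, (cx,cy)=(0.2312,0.9729)
member 1 (0-2): L=3.1360, (cx,cy)=(1.0000,0.0000)
member 2 (1-2): L=6.9420, (cx,cy)=(0.2200,-0.9755)
member 3 (1-3): L=2.9912, (cx,cy)=(0.9655,-0.2604)
member 4 (2-3): L=6.1456, (cx,cy)=(0.2215,0.9752)
member 5 (2-4): L=3.1060, (cx,cy)=(1.0000,0.0000)
member 6 (3-4): L=6.2419, (cx,cy)=(0.2796,-0.9601)
member 7 (3-5): L=3.0891, (cx,cy)=(1.0000,0.0081)
member 8 (4-5): L=6.1663, (cx,cy)=(0.2180,0.9760)
member 9 (4-6): L=3.0580, (cx,cy)=(1.0000,0.0000)
member 10 (5-6): L=6.2573, (cx,cy)=(0.2739,-0.9618)
solve A·x = −loads:
  F[0-1] = -4848.5503 N (compression)
  F[0-2] = -1323.6351 N (compression)
  F[1-2] = +1859.2259 N (tension)
  F[1-3] = +2376.1966 N (tension)
  F[2-3] = -1859.8708 N (compression)
  F[2-4] = -502.7854 N (compression)
  F[3-4] = +2543.4121 N (tension)
  F[3-5] = +1171.3094 N (tension)
  F[4-5] = -2367.2334 N (compression)
  F[4-6] = -655.3074 N (compression)
  F[5-6] = +2392.3404 N (tension)
  Rx@0 = +2444.4300 N
  Ry@0 = +4717.2300 N
  Ry@6 = -2300.8400 N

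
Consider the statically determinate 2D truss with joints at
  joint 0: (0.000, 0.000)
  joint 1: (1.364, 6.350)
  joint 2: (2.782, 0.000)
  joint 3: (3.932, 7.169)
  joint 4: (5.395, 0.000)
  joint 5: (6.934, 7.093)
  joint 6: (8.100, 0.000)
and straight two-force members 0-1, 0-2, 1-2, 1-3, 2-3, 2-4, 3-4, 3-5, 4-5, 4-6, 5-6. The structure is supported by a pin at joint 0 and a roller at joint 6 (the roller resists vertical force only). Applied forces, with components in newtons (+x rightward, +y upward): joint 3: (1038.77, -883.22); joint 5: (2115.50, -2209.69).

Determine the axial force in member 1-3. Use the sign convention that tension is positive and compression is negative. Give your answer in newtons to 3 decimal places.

858.263

N=7 nodes, M=11 members, R=3 reactions → 2N=14, M+R=14
member 0 (0-1): L=6.4948, (cx,cy)=(0.2100,0.9777)
member 1 (0-2): L=2.7820, (cx,cy)=(1.0000,0.0000)
member 2 (1-2): L=6.5064, (cx,cy)=(0.2179,-0.9760)
member 3 (1-3): L=2.6954, (cx,cy)=(0.9527,0.3038)
member 4 (2-3): L=7.2607, (cx,cy)=(0.1584,0.9874)
member 5 (2-4): L=2.6130, (cx,cy)=(1.0000,0.0000)
member 6 (3-4): L=7.3168, (cx,cy)=(0.2000,-0.9798)
member 7 (3-5): L=3.0030, (cx,cy)=(0.9997,-0.0253)
member 8 (4-5): L=7.2580, (cx,cy)=(0.2120,0.9773)
member 9 (4-6): L=2.7050, (cx,cy)=(1.0000,0.0000)
member 10 (5-6): L=7.1882, (cx,cy)=(0.1622,-0.9868)
solve A·x = −loads:
  F[0-1] = +2044.9160 N (tension)
  F[0-2] = +2724.8116 N (tension)
  F[1-2] = -1781.3508 N (compression)
  F[1-3] = +858.2627 N (tension)
  F[2-3] = +1760.7574 N (tension)
  F[2-4] = +2057.7024 N (tension)
  F[3-4] = -2958.7214 N (compression)
  F[3-5] = +649.6079 N (tension)
  F[4-5] = +2966.4262 N (tension)
  F[4-6] = +837.0972 N (tension)
  F[5-6] = -5160.5671 N (compression)
  Rx@0 = -3154.2700 N
  Ry@0 = -1999.3116 N
  Ry@6 = +5092.2216 N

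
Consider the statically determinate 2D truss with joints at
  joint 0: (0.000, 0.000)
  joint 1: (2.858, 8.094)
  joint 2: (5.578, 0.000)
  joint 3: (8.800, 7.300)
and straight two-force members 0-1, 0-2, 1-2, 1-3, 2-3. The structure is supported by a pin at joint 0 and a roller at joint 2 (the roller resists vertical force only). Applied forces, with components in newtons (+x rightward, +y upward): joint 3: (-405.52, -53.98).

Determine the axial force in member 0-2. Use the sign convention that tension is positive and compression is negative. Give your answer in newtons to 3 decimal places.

N=4 nodes, M=5 members, R=3 reactions → 2N=8, M+R=8
member 0 (0-1): L=8.5838, (cx,cy)=(0.3330,0.9429)
member 1 (0-2): L=5.5780, (cx,cy)=(1.0000,0.0000)
member 2 (1-2): L=8.5388, (cx,cy)=(0.3185,-0.9479)
member 3 (1-3): L=5.9948, (cx,cy)=(0.9912,-0.1324)
member 4 (2-3): L=7.9794, (cx,cy)=(0.4038,0.9149)
solve A·x = −loads:
  F[0-1] = -529.7552 N (compression)
  F[0-2] = -229.1358 N (compression)
  F[1-2] = +577.7909 N (tension)
  F[1-3] = -363.6407 N (compression)
  F[2-3] = -111.6501 N (compression)
  Rx@0 = +405.5200 N
  Ry@0 = +499.5289 N
  Ry@2 = -445.5489 N

-229.136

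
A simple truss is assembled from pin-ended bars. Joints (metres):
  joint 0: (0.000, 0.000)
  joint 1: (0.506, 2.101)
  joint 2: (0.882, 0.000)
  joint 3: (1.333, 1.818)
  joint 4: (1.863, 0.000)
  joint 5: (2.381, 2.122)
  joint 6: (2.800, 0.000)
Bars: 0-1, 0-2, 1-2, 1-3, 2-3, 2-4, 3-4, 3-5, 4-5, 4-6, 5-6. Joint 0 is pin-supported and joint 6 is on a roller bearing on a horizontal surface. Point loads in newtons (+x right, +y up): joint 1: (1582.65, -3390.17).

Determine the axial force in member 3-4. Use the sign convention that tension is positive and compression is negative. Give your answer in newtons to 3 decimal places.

N=7 nodes, M=11 members, R=3 reactions → 2N=14, M+R=14
member 0 (0-1): L=2.1611, (cx,cy)=(0.2341,0.9722)
member 1 (0-2): L=0.8820, (cx,cy)=(1.0000,0.0000)
member 2 (1-2): L=2.1344, (cx,cy)=(0.1762,-0.9844)
member 3 (1-3): L=0.8741, (cx,cy)=(0.9461,-0.3238)
member 4 (2-3): L=1.8731, (cx,cy)=(0.2408,0.9706)
member 5 (2-4): L=0.9810, (cx,cy)=(1.0000,0.0000)
member 6 (3-4): L=1.8937, (cx,cy)=(0.2799,-0.9600)
member 7 (3-5): L=1.0912, (cx,cy)=(0.9604,0.2786)
member 8 (4-5): L=2.1843, (cx,cy)=(0.2371,0.9715)
member 9 (4-6): L=0.9370, (cx,cy)=(1.0000,0.0000)
member 10 (5-6): L=2.1630, (cx,cy)=(0.1937,-0.9811)
solve A·x = −loads:
  F[0-1] = -1635.4264 N (compression)
  F[0-2] = +1965.5735 N (tension)
  F[1-2] = -1220.2267 N (compression)
  F[1-3] = -1850.2767 N (compression)
  F[2-3] = +1237.5516 N (tension)
  F[2-4] = +1452.6406 N (tension)
  F[3-4] = -2133.6300 N (compression)
  F[3-5] = -890.7490 N (compression)
  F[4-5] = +2108.5077 N (tension)
  F[4-6] = +355.4599 N (tension)
  F[5-6] = -1834.9630 N (compression)
  Rx@0 = -1582.6500 N
  Ry@0 = +1589.9651 N
  Ry@6 = +1800.2049 N

-2133.630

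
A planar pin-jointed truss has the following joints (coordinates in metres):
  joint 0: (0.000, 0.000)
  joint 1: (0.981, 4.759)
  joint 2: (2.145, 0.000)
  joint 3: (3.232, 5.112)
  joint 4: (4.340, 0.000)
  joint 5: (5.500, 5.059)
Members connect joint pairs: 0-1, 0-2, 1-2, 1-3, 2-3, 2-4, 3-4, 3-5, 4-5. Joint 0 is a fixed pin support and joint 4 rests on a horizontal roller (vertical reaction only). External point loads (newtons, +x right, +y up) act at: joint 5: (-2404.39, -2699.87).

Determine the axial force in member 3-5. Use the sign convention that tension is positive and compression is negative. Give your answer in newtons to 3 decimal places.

-1776.295

N=6 nodes, M=9 members, R=3 reactions → 2N=12, M+R=12
member 0 (0-1): L=4.8591, (cx,cy)=(0.2019,0.9794)
member 1 (0-2): L=2.1450, (cx,cy)=(1.0000,0.0000)
member 2 (1-2): L=4.8993, (cx,cy)=(0.2376,-0.9714)
member 3 (1-3): L=2.2785, (cx,cy)=(0.9879,0.1549)
member 4 (2-3): L=5.2263, (cx,cy)=(0.2080,0.9781)
member 5 (2-4): L=2.1950, (cx,cy)=(1.0000,0.0000)
member 6 (3-4): L=5.2307, (cx,cy)=(0.2118,-0.9773)
member 7 (3-5): L=2.2686, (cx,cy)=(0.9997,-0.0234)
member 8 (4-5): L=5.1903, (cx,cy)=(0.2235,0.9747)
solve A·x = −loads:
  F[0-1] = -2124.8517 N (compression)
  F[0-2] = -1975.4016 N (compression)
  F[1-2] = +1996.6033 N (tension)
  F[1-3] = -914.3932 N (compression)
  F[2-3] = -1982.7942 N (compression)
  F[2-4] = -1088.6418 N (compression)
  F[3-4] = +2171.8807 N (tension)
  F[3-5] = -1776.2946 N (compression)
  F[4-5] = -2812.5100 N (compression)
  Rx@0 = +2404.3900 N
  Ry@0 = +2081.0967 N
  Ry@4 = +618.7733 N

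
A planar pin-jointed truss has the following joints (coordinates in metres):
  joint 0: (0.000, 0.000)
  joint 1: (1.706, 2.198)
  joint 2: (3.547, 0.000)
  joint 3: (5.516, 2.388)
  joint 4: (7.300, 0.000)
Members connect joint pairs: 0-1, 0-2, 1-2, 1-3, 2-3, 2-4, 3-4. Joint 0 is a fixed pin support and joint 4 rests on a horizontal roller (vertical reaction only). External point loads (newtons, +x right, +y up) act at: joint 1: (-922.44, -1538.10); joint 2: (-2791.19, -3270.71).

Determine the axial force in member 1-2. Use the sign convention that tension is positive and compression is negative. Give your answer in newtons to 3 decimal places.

1908.672

N=5 nodes, M=7 members, R=3 reactions → 2N=10, M+R=10
member 0 (0-1): L=2.7824, (cx,cy)=(0.6131,0.7900)
member 1 (0-2): L=3.5470, (cx,cy)=(1.0000,0.0000)
member 2 (1-2): L=2.8671, (cx,cy)=(0.6421,-0.7666)
member 3 (1-3): L=3.8147, (cx,cy)=(0.9988,0.0498)
member 4 (2-3): L=3.0951, (cx,cy)=(0.6362,0.7715)
member 5 (2-4): L=3.7530, (cx,cy)=(1.0000,0.0000)
member 6 (3-4): L=2.9808, (cx,cy)=(0.5985,-0.8011)
solve A·x = −loads:
  F[0-1] = -3972.1636 N (compression)
  F[0-2] = -1278.1214 N (compression)
  F[1-2] = +1908.6720 N (tension)
  F[1-3] = -2742.0368 N (compression)
  F[2-3] = +2342.6780 N (tension)
  F[2-4] = +1248.2887 N (tension)
  F[3-4] = -2085.7094 N (compression)
  Rx@0 = +3713.6300 N
  Ry@0 = +3137.8944 N
  Ry@4 = +1670.9156 N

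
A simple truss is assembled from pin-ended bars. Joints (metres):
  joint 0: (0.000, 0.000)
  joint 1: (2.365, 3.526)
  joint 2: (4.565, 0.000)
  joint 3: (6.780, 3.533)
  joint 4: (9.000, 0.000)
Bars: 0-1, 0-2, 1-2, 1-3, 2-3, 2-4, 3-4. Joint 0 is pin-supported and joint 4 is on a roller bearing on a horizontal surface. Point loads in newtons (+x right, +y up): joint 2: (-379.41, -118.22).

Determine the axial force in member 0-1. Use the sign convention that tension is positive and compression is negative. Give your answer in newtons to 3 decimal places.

-70.147

N=5 nodes, M=7 members, R=3 reactions → 2N=10, M+R=10
member 0 (0-1): L=4.2457, (cx,cy)=(0.5570,0.8305)
member 1 (0-2): L=4.5650, (cx,cy)=(1.0000,0.0000)
member 2 (1-2): L=4.1560, (cx,cy)=(0.5293,-0.8484)
member 3 (1-3): L=4.4150, (cx,cy)=(1.0000,0.0016)
member 4 (2-3): L=4.1699, (cx,cy)=(0.5312,0.8473)
member 5 (2-4): L=4.4350, (cx,cy)=(1.0000,0.0000)
member 6 (3-4): L=4.1726, (cx,cy)=(0.5320,-0.8467)
solve A·x = −loads:
  F[0-1] = -70.1469 N (compression)
  F[0-2] = -340.3357 N (compression)
  F[1-2] = +68.5248 N (tension)
  F[1-3] = -75.3480 N (compression)
  F[2-3] = +70.9151 N (tension)
  F[2-4] = +37.6789 N (tension)
  F[3-4] = -70.8192 N (compression)
  Rx@0 = +379.4100 N
  Ry@0 = +58.2562 N
  Ry@4 = +59.9638 N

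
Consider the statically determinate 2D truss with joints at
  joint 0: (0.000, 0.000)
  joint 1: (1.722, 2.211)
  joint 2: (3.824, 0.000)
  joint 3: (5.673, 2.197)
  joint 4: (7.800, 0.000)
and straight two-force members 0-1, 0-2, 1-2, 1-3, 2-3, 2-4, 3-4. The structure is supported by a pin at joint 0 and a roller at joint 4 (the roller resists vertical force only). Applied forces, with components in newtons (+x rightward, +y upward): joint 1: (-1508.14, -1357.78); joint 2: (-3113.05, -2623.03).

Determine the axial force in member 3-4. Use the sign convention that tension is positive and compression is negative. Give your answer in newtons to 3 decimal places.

-1612.079

N=5 nodes, M=7 members, R=3 reactions → 2N=10, M+R=10
member 0 (0-1): L=2.8025, (cx,cy)=(0.6145,0.7889)
member 1 (0-2): L=3.8240, (cx,cy)=(1.0000,0.0000)
member 2 (1-2): L=3.0507, (cx,cy)=(0.6890,-0.7247)
member 3 (1-3): L=3.9510, (cx,cy)=(1.0000,-0.0035)
member 4 (2-3): L=2.8715, (cx,cy)=(0.6439,0.7651)
member 5 (2-4): L=3.9760, (cx,cy)=(1.0000,0.0000)
member 6 (3-4): L=3.0579, (cx,cy)=(0.6956,-0.7185)
solve A·x = −loads:
  F[0-1] = -3577.6685 N (compression)
  F[0-2] = -2422.8585 N (compression)
  F[1-2] = +2031.3629 N (tension)
  F[1-3] = -2089.8471 N (compression)
  F[2-3] = +1504.1266 N (tension)
  F[2-4] = +1121.3111 N (tension)
  F[3-4] = -1612.0786 N (compression)
  Rx@0 = +4621.1900 N
  Ry@0 = +2822.5964 N
  Ry@4 = +1158.2136 N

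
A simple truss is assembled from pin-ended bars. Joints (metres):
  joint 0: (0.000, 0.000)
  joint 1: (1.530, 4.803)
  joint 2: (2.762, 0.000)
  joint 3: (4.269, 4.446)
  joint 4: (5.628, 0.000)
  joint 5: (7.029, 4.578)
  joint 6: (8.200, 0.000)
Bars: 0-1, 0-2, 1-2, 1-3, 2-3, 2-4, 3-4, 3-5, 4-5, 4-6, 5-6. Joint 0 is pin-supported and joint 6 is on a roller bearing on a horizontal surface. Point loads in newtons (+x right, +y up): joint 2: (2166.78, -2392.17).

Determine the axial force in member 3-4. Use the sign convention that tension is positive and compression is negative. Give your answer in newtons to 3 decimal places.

-865.530

N=7 nodes, M=11 members, R=3 reactions → 2N=14, M+R=14
member 0 (0-1): L=5.0408, (cx,cy)=(0.3035,0.9528)
member 1 (0-2): L=2.7620, (cx,cy)=(1.0000,0.0000)
member 2 (1-2): L=4.9585, (cx,cy)=(0.2485,-0.9686)
member 3 (1-3): L=2.7622, (cx,cy)=(0.9916,-0.1292)
member 4 (2-3): L=4.6945, (cx,cy)=(0.3210,0.9471)
member 5 (2-4): L=2.8660, (cx,cy)=(1.0000,0.0000)
member 6 (3-4): L=4.6491, (cx,cy)=(0.2923,-0.9563)
member 7 (3-5): L=2.7632, (cx,cy)=(0.9989,0.0478)
member 8 (4-5): L=4.7876, (cx,cy)=(0.2926,0.9562)
member 9 (4-6): L=2.5720, (cx,cy)=(1.0000,0.0000)
member 10 (5-6): L=4.7254, (cx,cy)=(0.2478,-0.9688)
solve A·x = −loads:
  F[0-1] = -1664.9632 N (compression)
  F[0-2] = +2672.1346 N (tension)
  F[1-2] = +1764.7771 N (tension)
  F[1-3] = -951.8192 N (compression)
  F[2-3] = +720.8878 N (tension)
  F[2-4] = +712.4189 N (tension)
  F[3-4] = -865.5297 N (compression)
  F[3-5] = -459.9351 N (compression)
  F[4-5] = +865.6170 N (tension)
  F[4-6] = +206.1024 N (tension)
  F[5-6] = -831.6946 N (compression)
  Rx@0 = -2166.7800 N
  Ry@0 = +1586.4171 N
  Ry@6 = +805.7529 N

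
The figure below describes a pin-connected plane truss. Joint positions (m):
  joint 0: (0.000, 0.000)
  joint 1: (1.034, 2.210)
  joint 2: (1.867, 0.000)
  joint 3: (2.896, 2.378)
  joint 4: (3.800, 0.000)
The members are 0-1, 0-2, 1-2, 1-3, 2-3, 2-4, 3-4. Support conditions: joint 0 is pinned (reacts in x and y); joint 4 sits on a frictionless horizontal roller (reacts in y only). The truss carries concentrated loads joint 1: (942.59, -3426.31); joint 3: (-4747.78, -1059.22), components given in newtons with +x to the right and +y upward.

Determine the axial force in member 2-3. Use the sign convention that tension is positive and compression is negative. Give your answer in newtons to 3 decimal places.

-1516.734

N=5 nodes, M=7 members, R=3 reactions → 2N=10, M+R=10
member 0 (0-1): L=2.4399, (cx,cy)=(0.4238,0.9058)
member 1 (0-2): L=1.8670, (cx,cy)=(1.0000,0.0000)
member 2 (1-2): L=2.3618, (cx,cy)=(0.3527,-0.9357)
member 3 (1-3): L=1.8696, (cx,cy)=(0.9960,0.0899)
member 4 (2-3): L=2.5911, (cx,cy)=(0.3971,0.9178)
member 5 (2-4): L=1.9330, (cx,cy)=(1.0000,0.0000)
member 6 (3-4): L=2.5440, (cx,cy)=(0.3553,-0.9347)
solve A·x = −loads:
  F[0-1] = -5706.6707 N (compression)
  F[0-2] = -1386.8015 N (compression)
  F[1-2] = +1487.5994 N (tension)
  F[1-3] = -3901.4395 N (compression)
  F[2-3] = -1516.7338 N (compression)
  F[2-4] = -259.7826 N (compression)
  F[3-4] = +731.0788 N (tension)
  Rx@0 = +3805.1900 N
  Ry@0 = +5168.8961 N
  Ry@4 = -683.3661 N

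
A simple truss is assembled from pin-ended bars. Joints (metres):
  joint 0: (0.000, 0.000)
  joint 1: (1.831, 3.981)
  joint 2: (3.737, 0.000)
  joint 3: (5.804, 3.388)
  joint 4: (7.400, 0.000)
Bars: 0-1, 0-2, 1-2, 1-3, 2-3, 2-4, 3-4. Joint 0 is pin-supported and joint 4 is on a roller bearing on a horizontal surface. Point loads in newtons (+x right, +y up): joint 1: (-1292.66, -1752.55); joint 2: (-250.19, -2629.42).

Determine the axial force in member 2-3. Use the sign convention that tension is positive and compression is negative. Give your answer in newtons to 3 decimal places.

1064.116

N=5 nodes, M=7 members, R=3 reactions → 2N=10, M+R=10
member 0 (0-1): L=4.3819, (cx,cy)=(0.4179,0.9085)
member 1 (0-2): L=3.7370, (cx,cy)=(1.0000,0.0000)
member 2 (1-2): L=4.4138, (cx,cy)=(0.4318,-0.9020)
member 3 (1-3): L=4.0170, (cx,cy)=(0.9890,-0.1476)
member 4 (2-3): L=3.9688, (cx,cy)=(0.5208,0.8537)
member 5 (2-4): L=3.6630, (cx,cy)=(1.0000,0.0000)
member 6 (3-4): L=3.7451, (cx,cy)=(0.4262,-0.9046)
solve A·x = −loads:
  F[0-1] = -3649.8007 N (compression)
  F[0-2] = -17.7565 N (compression)
  F[1-2] = +1908.1006 N (tension)
  F[1-3] = -1068.1153 N (compression)
  F[2-3] = +1064.1155 N (tension)
  F[2-4] = +502.2023 N (tension)
  F[3-4] = -1178.4443 N (compression)
  Rx@0 = +1542.8500 N
  Ry@0 = +3315.8913 N
  Ry@4 = +1066.0787 N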